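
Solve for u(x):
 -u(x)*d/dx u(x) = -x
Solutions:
 u(x) = -sqrt(C1 + x^2)
 u(x) = sqrt(C1 + x^2)


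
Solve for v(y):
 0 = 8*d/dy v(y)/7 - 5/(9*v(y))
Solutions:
 v(y) = -sqrt(C1 + 35*y)/6
 v(y) = sqrt(C1 + 35*y)/6


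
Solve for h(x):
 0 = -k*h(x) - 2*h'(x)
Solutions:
 h(x) = C1*exp(-k*x/2)


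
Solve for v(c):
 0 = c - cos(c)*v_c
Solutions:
 v(c) = C1 + Integral(c/cos(c), c)


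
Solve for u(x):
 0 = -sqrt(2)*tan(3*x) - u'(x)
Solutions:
 u(x) = C1 + sqrt(2)*log(cos(3*x))/3


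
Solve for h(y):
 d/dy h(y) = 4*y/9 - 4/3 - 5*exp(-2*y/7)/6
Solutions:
 h(y) = C1 + 2*y^2/9 - 4*y/3 + 35*exp(-2*y/7)/12


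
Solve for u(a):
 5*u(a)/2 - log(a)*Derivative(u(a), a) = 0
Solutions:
 u(a) = C1*exp(5*li(a)/2)


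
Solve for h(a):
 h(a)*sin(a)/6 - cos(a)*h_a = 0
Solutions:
 h(a) = C1/cos(a)^(1/6)


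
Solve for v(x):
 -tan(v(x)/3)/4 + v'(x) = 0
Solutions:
 v(x) = -3*asin(C1*exp(x/12)) + 3*pi
 v(x) = 3*asin(C1*exp(x/12))


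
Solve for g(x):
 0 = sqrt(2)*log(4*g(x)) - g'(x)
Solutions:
 -sqrt(2)*Integral(1/(log(_y) + 2*log(2)), (_y, g(x)))/2 = C1 - x


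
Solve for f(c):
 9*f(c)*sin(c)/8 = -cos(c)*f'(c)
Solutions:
 f(c) = C1*cos(c)^(9/8)


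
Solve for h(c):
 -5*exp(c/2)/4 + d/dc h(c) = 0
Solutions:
 h(c) = C1 + 5*exp(c/2)/2


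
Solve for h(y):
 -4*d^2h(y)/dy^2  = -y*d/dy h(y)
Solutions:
 h(y) = C1 + C2*erfi(sqrt(2)*y/4)


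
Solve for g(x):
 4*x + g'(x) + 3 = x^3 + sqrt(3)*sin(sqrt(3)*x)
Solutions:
 g(x) = C1 + x^4/4 - 2*x^2 - 3*x - cos(sqrt(3)*x)


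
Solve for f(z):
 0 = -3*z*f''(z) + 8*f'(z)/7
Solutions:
 f(z) = C1 + C2*z^(29/21)


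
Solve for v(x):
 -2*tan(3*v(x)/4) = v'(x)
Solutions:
 v(x) = -4*asin(C1*exp(-3*x/2))/3 + 4*pi/3
 v(x) = 4*asin(C1*exp(-3*x/2))/3


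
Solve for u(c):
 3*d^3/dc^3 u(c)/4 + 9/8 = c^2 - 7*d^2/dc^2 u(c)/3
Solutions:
 u(c) = C1 + C2*c + C3*exp(-28*c/9) + c^4/28 - 9*c^3/196 - 135*c^2/686


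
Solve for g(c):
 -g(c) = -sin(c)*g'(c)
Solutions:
 g(c) = C1*sqrt(cos(c) - 1)/sqrt(cos(c) + 1)


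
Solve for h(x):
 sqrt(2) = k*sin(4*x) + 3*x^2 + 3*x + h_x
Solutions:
 h(x) = C1 + k*cos(4*x)/4 - x^3 - 3*x^2/2 + sqrt(2)*x


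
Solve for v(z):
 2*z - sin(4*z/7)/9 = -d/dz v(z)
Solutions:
 v(z) = C1 - z^2 - 7*cos(4*z/7)/36


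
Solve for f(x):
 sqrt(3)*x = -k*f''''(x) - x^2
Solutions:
 f(x) = C1 + C2*x + C3*x^2 + C4*x^3 - x^6/(360*k) - sqrt(3)*x^5/(120*k)


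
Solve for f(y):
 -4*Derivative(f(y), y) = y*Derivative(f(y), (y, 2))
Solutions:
 f(y) = C1 + C2/y^3


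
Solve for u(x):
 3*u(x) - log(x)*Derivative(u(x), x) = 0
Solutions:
 u(x) = C1*exp(3*li(x))


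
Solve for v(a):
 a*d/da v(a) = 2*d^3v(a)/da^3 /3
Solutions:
 v(a) = C1 + Integral(C2*airyai(2^(2/3)*3^(1/3)*a/2) + C3*airybi(2^(2/3)*3^(1/3)*a/2), a)


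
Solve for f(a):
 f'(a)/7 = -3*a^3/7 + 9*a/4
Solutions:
 f(a) = C1 - 3*a^4/4 + 63*a^2/8


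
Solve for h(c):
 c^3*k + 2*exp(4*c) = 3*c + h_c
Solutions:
 h(c) = C1 + c^4*k/4 - 3*c^2/2 + exp(4*c)/2


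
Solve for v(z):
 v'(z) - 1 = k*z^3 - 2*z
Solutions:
 v(z) = C1 + k*z^4/4 - z^2 + z


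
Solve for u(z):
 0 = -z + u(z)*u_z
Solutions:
 u(z) = -sqrt(C1 + z^2)
 u(z) = sqrt(C1 + z^2)


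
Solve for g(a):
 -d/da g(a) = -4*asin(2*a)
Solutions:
 g(a) = C1 + 4*a*asin(2*a) + 2*sqrt(1 - 4*a^2)


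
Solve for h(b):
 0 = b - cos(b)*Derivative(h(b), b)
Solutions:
 h(b) = C1 + Integral(b/cos(b), b)


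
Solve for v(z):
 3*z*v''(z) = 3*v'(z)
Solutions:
 v(z) = C1 + C2*z^2


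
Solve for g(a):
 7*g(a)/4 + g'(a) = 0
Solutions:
 g(a) = C1*exp(-7*a/4)


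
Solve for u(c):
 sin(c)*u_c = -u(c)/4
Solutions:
 u(c) = C1*(cos(c) + 1)^(1/8)/(cos(c) - 1)^(1/8)


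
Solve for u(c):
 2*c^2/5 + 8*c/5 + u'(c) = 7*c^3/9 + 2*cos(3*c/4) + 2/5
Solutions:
 u(c) = C1 + 7*c^4/36 - 2*c^3/15 - 4*c^2/5 + 2*c/5 + 8*sin(3*c/4)/3


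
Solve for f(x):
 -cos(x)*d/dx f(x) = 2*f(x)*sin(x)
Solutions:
 f(x) = C1*cos(x)^2


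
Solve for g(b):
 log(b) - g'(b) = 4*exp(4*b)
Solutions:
 g(b) = C1 + b*log(b) - b - exp(4*b)


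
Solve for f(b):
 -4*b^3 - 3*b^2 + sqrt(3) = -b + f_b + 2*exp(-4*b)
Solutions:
 f(b) = C1 - b^4 - b^3 + b^2/2 + sqrt(3)*b + exp(-4*b)/2


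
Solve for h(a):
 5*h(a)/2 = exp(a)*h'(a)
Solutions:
 h(a) = C1*exp(-5*exp(-a)/2)


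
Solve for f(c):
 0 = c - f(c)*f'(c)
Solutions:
 f(c) = -sqrt(C1 + c^2)
 f(c) = sqrt(C1 + c^2)


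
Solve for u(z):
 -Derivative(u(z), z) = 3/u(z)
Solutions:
 u(z) = -sqrt(C1 - 6*z)
 u(z) = sqrt(C1 - 6*z)


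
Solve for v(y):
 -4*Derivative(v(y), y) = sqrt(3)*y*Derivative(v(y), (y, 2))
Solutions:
 v(y) = C1 + C2*y^(1 - 4*sqrt(3)/3)


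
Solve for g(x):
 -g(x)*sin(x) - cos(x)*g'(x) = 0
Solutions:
 g(x) = C1*cos(x)


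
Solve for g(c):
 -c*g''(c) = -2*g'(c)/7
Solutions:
 g(c) = C1 + C2*c^(9/7)


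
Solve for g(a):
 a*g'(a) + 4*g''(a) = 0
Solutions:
 g(a) = C1 + C2*erf(sqrt(2)*a/4)


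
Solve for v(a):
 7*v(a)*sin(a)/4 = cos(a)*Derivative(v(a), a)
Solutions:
 v(a) = C1/cos(a)^(7/4)


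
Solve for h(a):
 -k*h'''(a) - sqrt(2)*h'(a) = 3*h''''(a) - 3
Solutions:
 h(a) = C1 + C2*exp(-a*(2*2^(1/3)*k^2/(2*k^3 + sqrt(-4*k^6 + (2*k^3 + 243*sqrt(2))^2) + 243*sqrt(2))^(1/3) + 2*k + 2^(2/3)*(2*k^3 + sqrt(-4*k^6 + (2*k^3 + 243*sqrt(2))^2) + 243*sqrt(2))^(1/3))/18) + C3*exp(a*(-8*2^(1/3)*k^2/((-1 + sqrt(3)*I)*(2*k^3 + sqrt(-4*k^6 + (2*k^3 + 243*sqrt(2))^2) + 243*sqrt(2))^(1/3)) - 4*k + 2^(2/3)*(2*k^3 + sqrt(-4*k^6 + (2*k^3 + 243*sqrt(2))^2) + 243*sqrt(2))^(1/3) - 2^(2/3)*sqrt(3)*I*(2*k^3 + sqrt(-4*k^6 + (2*k^3 + 243*sqrt(2))^2) + 243*sqrt(2))^(1/3))/36) + C4*exp(a*(8*2^(1/3)*k^2/((1 + sqrt(3)*I)*(2*k^3 + sqrt(-4*k^6 + (2*k^3 + 243*sqrt(2))^2) + 243*sqrt(2))^(1/3)) - 4*k + 2^(2/3)*(2*k^3 + sqrt(-4*k^6 + (2*k^3 + 243*sqrt(2))^2) + 243*sqrt(2))^(1/3) + 2^(2/3)*sqrt(3)*I*(2*k^3 + sqrt(-4*k^6 + (2*k^3 + 243*sqrt(2))^2) + 243*sqrt(2))^(1/3))/36) + 3*sqrt(2)*a/2


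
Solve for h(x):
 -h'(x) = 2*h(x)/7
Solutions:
 h(x) = C1*exp(-2*x/7)


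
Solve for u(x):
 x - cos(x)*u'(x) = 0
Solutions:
 u(x) = C1 + Integral(x/cos(x), x)


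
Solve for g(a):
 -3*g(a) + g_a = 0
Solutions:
 g(a) = C1*exp(3*a)


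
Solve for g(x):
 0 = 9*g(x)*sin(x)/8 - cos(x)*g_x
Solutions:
 g(x) = C1/cos(x)^(9/8)


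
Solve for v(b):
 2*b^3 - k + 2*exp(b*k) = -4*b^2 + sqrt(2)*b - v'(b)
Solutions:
 v(b) = C1 - b^4/2 - 4*b^3/3 + sqrt(2)*b^2/2 + b*k - 2*exp(b*k)/k


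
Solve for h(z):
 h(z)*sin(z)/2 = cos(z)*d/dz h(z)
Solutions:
 h(z) = C1/sqrt(cos(z))


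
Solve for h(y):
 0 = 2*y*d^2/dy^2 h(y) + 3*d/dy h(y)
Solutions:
 h(y) = C1 + C2/sqrt(y)


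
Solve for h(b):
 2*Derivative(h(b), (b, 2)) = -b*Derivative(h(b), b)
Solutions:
 h(b) = C1 + C2*erf(b/2)


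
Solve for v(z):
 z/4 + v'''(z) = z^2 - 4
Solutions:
 v(z) = C1 + C2*z + C3*z^2 + z^5/60 - z^4/96 - 2*z^3/3


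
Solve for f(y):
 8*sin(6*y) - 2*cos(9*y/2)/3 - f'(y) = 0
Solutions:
 f(y) = C1 - 4*sin(9*y/2)/27 - 4*cos(6*y)/3


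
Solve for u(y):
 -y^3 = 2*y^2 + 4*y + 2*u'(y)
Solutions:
 u(y) = C1 - y^4/8 - y^3/3 - y^2


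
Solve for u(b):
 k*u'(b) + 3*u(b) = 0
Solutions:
 u(b) = C1*exp(-3*b/k)


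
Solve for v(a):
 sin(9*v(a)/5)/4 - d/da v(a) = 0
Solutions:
 -a/4 + 5*log(cos(9*v(a)/5) - 1)/18 - 5*log(cos(9*v(a)/5) + 1)/18 = C1


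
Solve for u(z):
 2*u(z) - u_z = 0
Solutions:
 u(z) = C1*exp(2*z)


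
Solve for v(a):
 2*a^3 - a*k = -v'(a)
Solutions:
 v(a) = C1 - a^4/2 + a^2*k/2


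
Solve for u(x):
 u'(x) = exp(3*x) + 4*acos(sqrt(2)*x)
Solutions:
 u(x) = C1 + 4*x*acos(sqrt(2)*x) - 2*sqrt(2)*sqrt(1 - 2*x^2) + exp(3*x)/3


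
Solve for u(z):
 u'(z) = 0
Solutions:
 u(z) = C1


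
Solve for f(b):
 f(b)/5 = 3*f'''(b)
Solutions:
 f(b) = C3*exp(15^(2/3)*b/15) + (C1*sin(3^(1/6)*5^(2/3)*b/10) + C2*cos(3^(1/6)*5^(2/3)*b/10))*exp(-15^(2/3)*b/30)


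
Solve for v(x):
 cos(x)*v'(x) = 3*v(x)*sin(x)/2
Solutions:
 v(x) = C1/cos(x)^(3/2)


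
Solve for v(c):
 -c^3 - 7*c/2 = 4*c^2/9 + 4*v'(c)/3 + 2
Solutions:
 v(c) = C1 - 3*c^4/16 - c^3/9 - 21*c^2/16 - 3*c/2


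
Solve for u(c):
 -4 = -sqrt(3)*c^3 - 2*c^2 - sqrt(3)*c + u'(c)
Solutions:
 u(c) = C1 + sqrt(3)*c^4/4 + 2*c^3/3 + sqrt(3)*c^2/2 - 4*c


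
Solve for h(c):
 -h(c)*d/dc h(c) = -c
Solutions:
 h(c) = -sqrt(C1 + c^2)
 h(c) = sqrt(C1 + c^2)


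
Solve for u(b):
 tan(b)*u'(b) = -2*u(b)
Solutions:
 u(b) = C1/sin(b)^2


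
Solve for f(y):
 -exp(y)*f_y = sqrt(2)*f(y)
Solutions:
 f(y) = C1*exp(sqrt(2)*exp(-y))


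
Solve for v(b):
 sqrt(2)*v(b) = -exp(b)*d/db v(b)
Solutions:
 v(b) = C1*exp(sqrt(2)*exp(-b))


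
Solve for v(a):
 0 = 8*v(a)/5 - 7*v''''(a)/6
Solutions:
 v(a) = C1*exp(-2*3^(1/4)*35^(3/4)*a/35) + C2*exp(2*3^(1/4)*35^(3/4)*a/35) + C3*sin(2*3^(1/4)*35^(3/4)*a/35) + C4*cos(2*3^(1/4)*35^(3/4)*a/35)


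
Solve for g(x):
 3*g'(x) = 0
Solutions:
 g(x) = C1


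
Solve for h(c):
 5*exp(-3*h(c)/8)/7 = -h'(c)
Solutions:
 h(c) = 8*log(C1 - 15*c/56)/3
 h(c) = 8*log(7^(2/3)*(-3^(1/3) - 3^(5/6)*I)*(C1 - 5*c)^(1/3)/28)
 h(c) = 8*log(7^(2/3)*(-3^(1/3) + 3^(5/6)*I)*(C1 - 5*c)^(1/3)/28)


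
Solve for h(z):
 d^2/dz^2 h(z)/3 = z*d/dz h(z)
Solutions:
 h(z) = C1 + C2*erfi(sqrt(6)*z/2)


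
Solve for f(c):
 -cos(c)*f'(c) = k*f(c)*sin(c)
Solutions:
 f(c) = C1*exp(k*log(cos(c)))


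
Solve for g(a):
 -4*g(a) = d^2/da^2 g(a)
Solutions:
 g(a) = C1*sin(2*a) + C2*cos(2*a)


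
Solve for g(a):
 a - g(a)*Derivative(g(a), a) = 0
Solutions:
 g(a) = -sqrt(C1 + a^2)
 g(a) = sqrt(C1 + a^2)


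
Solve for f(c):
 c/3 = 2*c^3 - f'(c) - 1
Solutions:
 f(c) = C1 + c^4/2 - c^2/6 - c


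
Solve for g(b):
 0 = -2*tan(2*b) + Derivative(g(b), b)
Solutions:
 g(b) = C1 - log(cos(2*b))


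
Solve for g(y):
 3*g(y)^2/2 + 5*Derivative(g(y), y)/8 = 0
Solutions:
 g(y) = 5/(C1 + 12*y)


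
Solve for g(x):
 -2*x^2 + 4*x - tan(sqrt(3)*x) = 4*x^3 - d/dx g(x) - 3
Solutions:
 g(x) = C1 + x^4 + 2*x^3/3 - 2*x^2 - 3*x - sqrt(3)*log(cos(sqrt(3)*x))/3


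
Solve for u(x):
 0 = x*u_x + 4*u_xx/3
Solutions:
 u(x) = C1 + C2*erf(sqrt(6)*x/4)


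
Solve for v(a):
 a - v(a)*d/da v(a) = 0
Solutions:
 v(a) = -sqrt(C1 + a^2)
 v(a) = sqrt(C1 + a^2)


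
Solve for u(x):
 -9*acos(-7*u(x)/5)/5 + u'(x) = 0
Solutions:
 Integral(1/acos(-7*_y/5), (_y, u(x))) = C1 + 9*x/5


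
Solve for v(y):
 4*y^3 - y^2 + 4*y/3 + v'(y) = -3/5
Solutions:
 v(y) = C1 - y^4 + y^3/3 - 2*y^2/3 - 3*y/5


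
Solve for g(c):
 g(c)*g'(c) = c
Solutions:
 g(c) = -sqrt(C1 + c^2)
 g(c) = sqrt(C1 + c^2)


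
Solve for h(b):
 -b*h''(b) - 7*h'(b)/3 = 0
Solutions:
 h(b) = C1 + C2/b^(4/3)


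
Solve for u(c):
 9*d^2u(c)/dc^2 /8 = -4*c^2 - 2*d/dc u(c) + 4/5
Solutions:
 u(c) = C1 + C2*exp(-16*c/9) - 2*c^3/3 + 9*c^2/8 - 277*c/320


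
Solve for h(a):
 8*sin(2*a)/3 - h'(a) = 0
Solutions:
 h(a) = C1 - 4*cos(2*a)/3


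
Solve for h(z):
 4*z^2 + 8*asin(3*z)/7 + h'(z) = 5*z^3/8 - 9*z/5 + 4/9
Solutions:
 h(z) = C1 + 5*z^4/32 - 4*z^3/3 - 9*z^2/10 - 8*z*asin(3*z)/7 + 4*z/9 - 8*sqrt(1 - 9*z^2)/21


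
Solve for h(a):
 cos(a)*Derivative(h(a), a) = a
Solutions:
 h(a) = C1 + Integral(a/cos(a), a)


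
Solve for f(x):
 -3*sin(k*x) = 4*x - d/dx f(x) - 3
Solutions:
 f(x) = C1 + 2*x^2 - 3*x - 3*cos(k*x)/k


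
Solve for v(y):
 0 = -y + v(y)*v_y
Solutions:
 v(y) = -sqrt(C1 + y^2)
 v(y) = sqrt(C1 + y^2)


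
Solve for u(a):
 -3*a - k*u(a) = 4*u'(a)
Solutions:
 u(a) = C1*exp(-a*k/4) - 3*a/k + 12/k^2


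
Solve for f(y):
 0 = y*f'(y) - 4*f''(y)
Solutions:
 f(y) = C1 + C2*erfi(sqrt(2)*y/4)


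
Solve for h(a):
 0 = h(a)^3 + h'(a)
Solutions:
 h(a) = -sqrt(2)*sqrt(-1/(C1 - a))/2
 h(a) = sqrt(2)*sqrt(-1/(C1 - a))/2


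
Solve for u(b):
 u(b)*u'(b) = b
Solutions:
 u(b) = -sqrt(C1 + b^2)
 u(b) = sqrt(C1 + b^2)


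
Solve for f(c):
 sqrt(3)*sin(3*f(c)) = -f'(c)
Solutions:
 f(c) = -acos((-C1 - exp(6*sqrt(3)*c))/(C1 - exp(6*sqrt(3)*c)))/3 + 2*pi/3
 f(c) = acos((-C1 - exp(6*sqrt(3)*c))/(C1 - exp(6*sqrt(3)*c)))/3


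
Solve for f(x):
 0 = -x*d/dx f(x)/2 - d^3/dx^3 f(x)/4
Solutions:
 f(x) = C1 + Integral(C2*airyai(-2^(1/3)*x) + C3*airybi(-2^(1/3)*x), x)


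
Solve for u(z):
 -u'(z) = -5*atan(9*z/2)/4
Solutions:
 u(z) = C1 + 5*z*atan(9*z/2)/4 - 5*log(81*z^2 + 4)/36


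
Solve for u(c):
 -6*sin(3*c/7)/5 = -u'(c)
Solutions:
 u(c) = C1 - 14*cos(3*c/7)/5


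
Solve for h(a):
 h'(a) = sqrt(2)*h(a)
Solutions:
 h(a) = C1*exp(sqrt(2)*a)


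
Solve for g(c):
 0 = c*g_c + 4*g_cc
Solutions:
 g(c) = C1 + C2*erf(sqrt(2)*c/4)


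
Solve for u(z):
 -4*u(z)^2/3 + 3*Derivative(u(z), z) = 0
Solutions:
 u(z) = -9/(C1 + 4*z)


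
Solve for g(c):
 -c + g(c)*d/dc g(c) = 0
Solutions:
 g(c) = -sqrt(C1 + c^2)
 g(c) = sqrt(C1 + c^2)


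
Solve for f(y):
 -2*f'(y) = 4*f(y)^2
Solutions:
 f(y) = 1/(C1 + 2*y)


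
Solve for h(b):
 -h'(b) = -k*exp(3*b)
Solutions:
 h(b) = C1 + k*exp(3*b)/3


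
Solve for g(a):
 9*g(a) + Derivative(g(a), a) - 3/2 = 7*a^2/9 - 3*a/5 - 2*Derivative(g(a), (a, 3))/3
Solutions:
 g(a) = C1*exp(-2^(1/3)*a*(-(27 + sqrt(731))^(1/3) + 2^(1/3)/(27 + sqrt(731))^(1/3))/4)*sin(2^(1/3)*sqrt(3)*a*(2^(1/3)/(27 + sqrt(731))^(1/3) + (27 + sqrt(731))^(1/3))/4) + C2*exp(-2^(1/3)*a*(-(27 + sqrt(731))^(1/3) + 2^(1/3)/(27 + sqrt(731))^(1/3))/4)*cos(2^(1/3)*sqrt(3)*a*(2^(1/3)/(27 + sqrt(731))^(1/3) + (27 + sqrt(731))^(1/3))/4) + C3*exp(2^(1/3)*a*(-(27 + sqrt(731))^(1/3) + 2^(1/3)/(27 + sqrt(731))^(1/3))/2) + 7*a^2/81 - 313*a/3645 + 11561/65610


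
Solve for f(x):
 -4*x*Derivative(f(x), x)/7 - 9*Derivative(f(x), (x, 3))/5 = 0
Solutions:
 f(x) = C1 + Integral(C2*airyai(-2940^(1/3)*x/21) + C3*airybi(-2940^(1/3)*x/21), x)


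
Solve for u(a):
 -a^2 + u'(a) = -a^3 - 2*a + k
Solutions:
 u(a) = C1 - a^4/4 + a^3/3 - a^2 + a*k


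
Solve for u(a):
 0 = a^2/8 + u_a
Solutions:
 u(a) = C1 - a^3/24


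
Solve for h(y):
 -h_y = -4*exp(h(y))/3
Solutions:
 h(y) = log(-1/(C1 + 4*y)) + log(3)


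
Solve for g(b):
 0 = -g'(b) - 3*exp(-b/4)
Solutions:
 g(b) = C1 + 12*exp(-b/4)


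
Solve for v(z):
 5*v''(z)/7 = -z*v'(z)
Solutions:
 v(z) = C1 + C2*erf(sqrt(70)*z/10)


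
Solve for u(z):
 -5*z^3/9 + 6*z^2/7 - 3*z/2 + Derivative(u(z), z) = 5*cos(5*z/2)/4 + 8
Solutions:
 u(z) = C1 + 5*z^4/36 - 2*z^3/7 + 3*z^2/4 + 8*z + sin(5*z/2)/2


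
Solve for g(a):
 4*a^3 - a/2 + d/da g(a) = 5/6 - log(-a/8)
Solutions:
 g(a) = C1 - a^4 + a^2/4 - a*log(-a) + a*(11/6 + 3*log(2))


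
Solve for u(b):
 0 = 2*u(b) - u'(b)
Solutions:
 u(b) = C1*exp(2*b)


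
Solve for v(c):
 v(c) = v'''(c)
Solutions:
 v(c) = C3*exp(c) + (C1*sin(sqrt(3)*c/2) + C2*cos(sqrt(3)*c/2))*exp(-c/2)


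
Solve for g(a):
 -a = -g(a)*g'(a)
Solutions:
 g(a) = -sqrt(C1 + a^2)
 g(a) = sqrt(C1 + a^2)


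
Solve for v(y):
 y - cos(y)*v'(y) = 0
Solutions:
 v(y) = C1 + Integral(y/cos(y), y)


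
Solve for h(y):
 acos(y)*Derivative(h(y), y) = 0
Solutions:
 h(y) = C1


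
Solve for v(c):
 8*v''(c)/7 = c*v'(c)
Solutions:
 v(c) = C1 + C2*erfi(sqrt(7)*c/4)


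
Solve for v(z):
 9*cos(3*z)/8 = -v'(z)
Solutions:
 v(z) = C1 - 3*sin(3*z)/8


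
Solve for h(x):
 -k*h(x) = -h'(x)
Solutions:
 h(x) = C1*exp(k*x)


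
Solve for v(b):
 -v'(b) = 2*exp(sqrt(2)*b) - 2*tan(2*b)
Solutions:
 v(b) = C1 - sqrt(2)*exp(sqrt(2)*b) - log(cos(2*b))


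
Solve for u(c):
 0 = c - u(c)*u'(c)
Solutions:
 u(c) = -sqrt(C1 + c^2)
 u(c) = sqrt(C1 + c^2)


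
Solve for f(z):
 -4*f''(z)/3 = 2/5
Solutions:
 f(z) = C1 + C2*z - 3*z^2/20


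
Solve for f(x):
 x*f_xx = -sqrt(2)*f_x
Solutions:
 f(x) = C1 + C2*x^(1 - sqrt(2))


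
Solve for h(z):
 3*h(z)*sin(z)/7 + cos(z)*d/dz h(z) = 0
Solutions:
 h(z) = C1*cos(z)^(3/7)


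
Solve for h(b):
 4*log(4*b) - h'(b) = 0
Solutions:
 h(b) = C1 + 4*b*log(b) - 4*b + b*log(256)


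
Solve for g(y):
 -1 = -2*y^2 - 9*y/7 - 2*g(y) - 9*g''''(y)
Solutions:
 g(y) = -y^2 - 9*y/14 + (C1*sin(2^(3/4)*sqrt(3)*y/6) + C2*cos(2^(3/4)*sqrt(3)*y/6))*exp(-2^(3/4)*sqrt(3)*y/6) + (C3*sin(2^(3/4)*sqrt(3)*y/6) + C4*cos(2^(3/4)*sqrt(3)*y/6))*exp(2^(3/4)*sqrt(3)*y/6) + 1/2


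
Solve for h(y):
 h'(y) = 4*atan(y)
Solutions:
 h(y) = C1 + 4*y*atan(y) - 2*log(y^2 + 1)


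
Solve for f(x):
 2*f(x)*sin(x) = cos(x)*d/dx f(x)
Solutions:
 f(x) = C1/cos(x)^2


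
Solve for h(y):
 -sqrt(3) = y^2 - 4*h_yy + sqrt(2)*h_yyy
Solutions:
 h(y) = C1 + C2*y + C3*exp(2*sqrt(2)*y) + y^4/48 + sqrt(2)*y^3/48 + y^2*(1 + 4*sqrt(3))/32


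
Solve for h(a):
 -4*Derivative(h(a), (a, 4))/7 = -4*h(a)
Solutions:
 h(a) = C1*exp(-7^(1/4)*a) + C2*exp(7^(1/4)*a) + C3*sin(7^(1/4)*a) + C4*cos(7^(1/4)*a)


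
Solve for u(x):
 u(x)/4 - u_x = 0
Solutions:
 u(x) = C1*exp(x/4)


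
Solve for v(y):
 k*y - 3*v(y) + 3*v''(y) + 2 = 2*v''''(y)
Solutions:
 v(y) = k*y/3 + (C1*sin(2^(3/4)*3^(1/4)*y*sin(atan(sqrt(15)/3)/2)/2) + C2*cos(2^(3/4)*3^(1/4)*y*sin(atan(sqrt(15)/3)/2)/2))*exp(-2^(3/4)*3^(1/4)*y*cos(atan(sqrt(15)/3)/2)/2) + (C3*sin(2^(3/4)*3^(1/4)*y*sin(atan(sqrt(15)/3)/2)/2) + C4*cos(2^(3/4)*3^(1/4)*y*sin(atan(sqrt(15)/3)/2)/2))*exp(2^(3/4)*3^(1/4)*y*cos(atan(sqrt(15)/3)/2)/2) + 2/3


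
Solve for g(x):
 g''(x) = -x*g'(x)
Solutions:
 g(x) = C1 + C2*erf(sqrt(2)*x/2)


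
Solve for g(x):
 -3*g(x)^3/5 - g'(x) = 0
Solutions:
 g(x) = -sqrt(10)*sqrt(-1/(C1 - 3*x))/2
 g(x) = sqrt(10)*sqrt(-1/(C1 - 3*x))/2


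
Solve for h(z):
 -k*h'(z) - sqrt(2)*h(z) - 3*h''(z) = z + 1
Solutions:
 h(z) = C1*exp(z*(-k + sqrt(k^2 - 12*sqrt(2)))/6) + C2*exp(-z*(k + sqrt(k^2 - 12*sqrt(2)))/6) + k/2 - sqrt(2)*z/2 - sqrt(2)/2


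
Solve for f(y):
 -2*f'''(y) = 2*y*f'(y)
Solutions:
 f(y) = C1 + Integral(C2*airyai(-y) + C3*airybi(-y), y)


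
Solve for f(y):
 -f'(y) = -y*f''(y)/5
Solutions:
 f(y) = C1 + C2*y^6


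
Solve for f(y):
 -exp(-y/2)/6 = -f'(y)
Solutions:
 f(y) = C1 - exp(-y/2)/3


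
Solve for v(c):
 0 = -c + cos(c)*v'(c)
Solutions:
 v(c) = C1 + Integral(c/cos(c), c)


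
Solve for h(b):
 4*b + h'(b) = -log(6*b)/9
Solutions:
 h(b) = C1 - 2*b^2 - b*log(b)/9 - b*log(6)/9 + b/9


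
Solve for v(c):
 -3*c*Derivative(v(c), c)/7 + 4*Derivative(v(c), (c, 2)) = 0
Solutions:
 v(c) = C1 + C2*erfi(sqrt(42)*c/28)


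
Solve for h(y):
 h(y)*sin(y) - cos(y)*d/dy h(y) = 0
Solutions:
 h(y) = C1/cos(y)


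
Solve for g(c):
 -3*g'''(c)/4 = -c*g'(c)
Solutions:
 g(c) = C1 + Integral(C2*airyai(6^(2/3)*c/3) + C3*airybi(6^(2/3)*c/3), c)


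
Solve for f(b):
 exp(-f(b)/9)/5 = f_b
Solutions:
 f(b) = 9*log(C1 + b/45)


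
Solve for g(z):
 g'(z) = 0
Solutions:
 g(z) = C1


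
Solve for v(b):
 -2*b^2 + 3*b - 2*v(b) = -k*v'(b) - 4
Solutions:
 v(b) = C1*exp(2*b/k) - b^2 - b*k + 3*b/2 - k^2/2 + 3*k/4 + 2


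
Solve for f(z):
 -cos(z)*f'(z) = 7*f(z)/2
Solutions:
 f(z) = C1*(sin(z) - 1)^(7/4)/(sin(z) + 1)^(7/4)


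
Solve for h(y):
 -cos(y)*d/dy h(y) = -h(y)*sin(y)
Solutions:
 h(y) = C1/cos(y)


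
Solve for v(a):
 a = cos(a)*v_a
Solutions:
 v(a) = C1 + Integral(a/cos(a), a)


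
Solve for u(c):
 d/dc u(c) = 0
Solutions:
 u(c) = C1


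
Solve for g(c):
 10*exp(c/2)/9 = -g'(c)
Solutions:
 g(c) = C1 - 20*exp(c/2)/9


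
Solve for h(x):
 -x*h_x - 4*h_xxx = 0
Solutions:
 h(x) = C1 + Integral(C2*airyai(-2^(1/3)*x/2) + C3*airybi(-2^(1/3)*x/2), x)


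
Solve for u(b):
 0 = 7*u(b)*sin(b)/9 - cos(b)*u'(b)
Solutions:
 u(b) = C1/cos(b)^(7/9)


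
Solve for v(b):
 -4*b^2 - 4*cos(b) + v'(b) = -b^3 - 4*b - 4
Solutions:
 v(b) = C1 - b^4/4 + 4*b^3/3 - 2*b^2 - 4*b + 4*sin(b)


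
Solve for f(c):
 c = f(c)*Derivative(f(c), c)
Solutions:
 f(c) = -sqrt(C1 + c^2)
 f(c) = sqrt(C1 + c^2)


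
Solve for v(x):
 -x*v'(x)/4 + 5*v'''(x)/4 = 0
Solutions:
 v(x) = C1 + Integral(C2*airyai(5^(2/3)*x/5) + C3*airybi(5^(2/3)*x/5), x)


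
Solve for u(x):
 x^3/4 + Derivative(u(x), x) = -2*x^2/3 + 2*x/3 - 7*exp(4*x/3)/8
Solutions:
 u(x) = C1 - x^4/16 - 2*x^3/9 + x^2/3 - 21*exp(4*x/3)/32


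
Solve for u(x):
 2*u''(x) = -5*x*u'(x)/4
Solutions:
 u(x) = C1 + C2*erf(sqrt(5)*x/4)


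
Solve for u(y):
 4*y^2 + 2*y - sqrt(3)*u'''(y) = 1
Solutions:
 u(y) = C1 + C2*y + C3*y^2 + sqrt(3)*y^5/45 + sqrt(3)*y^4/36 - sqrt(3)*y^3/18


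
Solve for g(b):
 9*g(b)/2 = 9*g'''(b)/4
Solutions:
 g(b) = C3*exp(2^(1/3)*b) + (C1*sin(2^(1/3)*sqrt(3)*b/2) + C2*cos(2^(1/3)*sqrt(3)*b/2))*exp(-2^(1/3)*b/2)


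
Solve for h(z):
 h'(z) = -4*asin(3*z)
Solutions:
 h(z) = C1 - 4*z*asin(3*z) - 4*sqrt(1 - 9*z^2)/3


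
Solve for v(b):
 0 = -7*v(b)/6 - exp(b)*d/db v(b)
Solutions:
 v(b) = C1*exp(7*exp(-b)/6)


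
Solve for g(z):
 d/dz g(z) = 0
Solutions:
 g(z) = C1


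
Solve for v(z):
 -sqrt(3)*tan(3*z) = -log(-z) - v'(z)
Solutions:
 v(z) = C1 - z*log(-z) + z - sqrt(3)*log(cos(3*z))/3


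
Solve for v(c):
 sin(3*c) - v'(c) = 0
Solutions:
 v(c) = C1 - cos(3*c)/3


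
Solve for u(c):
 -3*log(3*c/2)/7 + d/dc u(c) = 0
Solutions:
 u(c) = C1 + 3*c*log(c)/7 - 3*c/7 - 3*c*log(2)/7 + 3*c*log(3)/7


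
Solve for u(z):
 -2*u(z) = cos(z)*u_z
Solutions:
 u(z) = C1*(sin(z) - 1)/(sin(z) + 1)


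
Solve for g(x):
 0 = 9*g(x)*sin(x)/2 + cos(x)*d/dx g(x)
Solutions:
 g(x) = C1*cos(x)^(9/2)


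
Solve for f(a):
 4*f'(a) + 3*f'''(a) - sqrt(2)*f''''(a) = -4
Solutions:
 f(a) = C1 + C2*exp(a*(-2*(sqrt(3) + 5*sqrt(2)/4)^(1/3) - 1/(sqrt(3) + 5*sqrt(2)/4)^(1/3) + 2*sqrt(2))/4)*sin(sqrt(3)*a*(-2*(sqrt(3) + 5*sqrt(2)/4)^(1/3) + (sqrt(3) + 5*sqrt(2)/4)^(-1/3))/4) + C3*exp(a*(-2*(sqrt(3) + 5*sqrt(2)/4)^(1/3) - 1/(sqrt(3) + 5*sqrt(2)/4)^(1/3) + 2*sqrt(2))/4)*cos(sqrt(3)*a*(-2*(sqrt(3) + 5*sqrt(2)/4)^(1/3) + (sqrt(3) + 5*sqrt(2)/4)^(-1/3))/4) + C4*exp(a*(1/(2*(sqrt(3) + 5*sqrt(2)/4)^(1/3)) + sqrt(2)/2 + (sqrt(3) + 5*sqrt(2)/4)^(1/3))) - a


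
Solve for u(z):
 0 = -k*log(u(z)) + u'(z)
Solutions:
 li(u(z)) = C1 + k*z


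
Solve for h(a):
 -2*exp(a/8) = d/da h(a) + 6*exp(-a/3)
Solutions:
 h(a) = C1 - 16*exp(a/8) + 18*exp(-a/3)


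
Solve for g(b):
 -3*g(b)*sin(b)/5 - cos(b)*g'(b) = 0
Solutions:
 g(b) = C1*cos(b)^(3/5)


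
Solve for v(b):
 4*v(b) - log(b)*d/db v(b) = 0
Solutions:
 v(b) = C1*exp(4*li(b))


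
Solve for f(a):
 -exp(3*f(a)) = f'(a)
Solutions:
 f(a) = log((-3^(2/3) - 3*3^(1/6)*I)*(1/(C1 + a))^(1/3)/6)
 f(a) = log((-3^(2/3) + 3*3^(1/6)*I)*(1/(C1 + a))^(1/3)/6)
 f(a) = log(1/(C1 + 3*a))/3


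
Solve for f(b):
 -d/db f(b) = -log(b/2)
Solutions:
 f(b) = C1 + b*log(b) - b - b*log(2)


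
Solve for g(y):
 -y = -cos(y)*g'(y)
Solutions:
 g(y) = C1 + Integral(y/cos(y), y)


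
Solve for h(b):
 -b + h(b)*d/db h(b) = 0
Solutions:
 h(b) = -sqrt(C1 + b^2)
 h(b) = sqrt(C1 + b^2)


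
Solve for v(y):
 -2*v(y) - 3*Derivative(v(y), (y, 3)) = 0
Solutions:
 v(y) = C3*exp(-2^(1/3)*3^(2/3)*y/3) + (C1*sin(2^(1/3)*3^(1/6)*y/2) + C2*cos(2^(1/3)*3^(1/6)*y/2))*exp(2^(1/3)*3^(2/3)*y/6)


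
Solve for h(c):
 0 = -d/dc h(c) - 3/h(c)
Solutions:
 h(c) = -sqrt(C1 - 6*c)
 h(c) = sqrt(C1 - 6*c)


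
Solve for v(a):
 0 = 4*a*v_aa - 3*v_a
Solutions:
 v(a) = C1 + C2*a^(7/4)


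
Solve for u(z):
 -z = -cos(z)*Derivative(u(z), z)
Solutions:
 u(z) = C1 + Integral(z/cos(z), z)


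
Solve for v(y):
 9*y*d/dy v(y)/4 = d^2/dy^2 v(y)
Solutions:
 v(y) = C1 + C2*erfi(3*sqrt(2)*y/4)


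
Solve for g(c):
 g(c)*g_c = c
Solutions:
 g(c) = -sqrt(C1 + c^2)
 g(c) = sqrt(C1 + c^2)


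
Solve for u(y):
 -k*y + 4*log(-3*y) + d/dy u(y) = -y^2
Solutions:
 u(y) = C1 + k*y^2/2 - y^3/3 - 4*y*log(-y) + 4*y*(1 - log(3))


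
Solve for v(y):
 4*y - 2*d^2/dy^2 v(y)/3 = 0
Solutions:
 v(y) = C1 + C2*y + y^3


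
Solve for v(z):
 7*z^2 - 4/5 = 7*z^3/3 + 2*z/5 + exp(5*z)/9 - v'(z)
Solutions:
 v(z) = C1 + 7*z^4/12 - 7*z^3/3 + z^2/5 + 4*z/5 + exp(5*z)/45


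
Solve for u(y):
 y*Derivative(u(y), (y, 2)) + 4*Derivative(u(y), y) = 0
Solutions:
 u(y) = C1 + C2/y^3


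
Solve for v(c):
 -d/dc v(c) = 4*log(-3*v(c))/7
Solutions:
 7*Integral(1/(log(-_y) + log(3)), (_y, v(c)))/4 = C1 - c


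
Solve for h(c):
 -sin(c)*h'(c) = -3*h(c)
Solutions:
 h(c) = C1*(cos(c) - 1)^(3/2)/(cos(c) + 1)^(3/2)


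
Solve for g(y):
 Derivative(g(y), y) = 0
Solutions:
 g(y) = C1


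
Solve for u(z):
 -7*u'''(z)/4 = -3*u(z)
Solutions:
 u(z) = C3*exp(12^(1/3)*7^(2/3)*z/7) + (C1*sin(14^(2/3)*3^(5/6)*z/14) + C2*cos(14^(2/3)*3^(5/6)*z/14))*exp(-12^(1/3)*7^(2/3)*z/14)


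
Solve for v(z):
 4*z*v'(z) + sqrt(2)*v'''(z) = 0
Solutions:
 v(z) = C1 + Integral(C2*airyai(-sqrt(2)*z) + C3*airybi(-sqrt(2)*z), z)


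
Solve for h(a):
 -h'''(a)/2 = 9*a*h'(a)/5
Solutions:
 h(a) = C1 + Integral(C2*airyai(-18^(1/3)*5^(2/3)*a/5) + C3*airybi(-18^(1/3)*5^(2/3)*a/5), a)


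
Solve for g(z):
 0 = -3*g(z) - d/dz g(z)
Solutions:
 g(z) = C1*exp(-3*z)


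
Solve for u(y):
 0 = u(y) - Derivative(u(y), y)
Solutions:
 u(y) = C1*exp(y)


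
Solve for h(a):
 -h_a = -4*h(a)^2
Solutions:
 h(a) = -1/(C1 + 4*a)


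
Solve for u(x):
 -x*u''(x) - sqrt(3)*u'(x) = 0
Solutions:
 u(x) = C1 + C2*x^(1 - sqrt(3))


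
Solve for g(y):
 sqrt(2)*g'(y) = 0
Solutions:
 g(y) = C1


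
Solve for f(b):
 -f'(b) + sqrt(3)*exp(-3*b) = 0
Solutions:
 f(b) = C1 - sqrt(3)*exp(-3*b)/3


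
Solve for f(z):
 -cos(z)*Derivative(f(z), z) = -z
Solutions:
 f(z) = C1 + Integral(z/cos(z), z)


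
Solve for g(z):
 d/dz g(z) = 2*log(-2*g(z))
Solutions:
 -Integral(1/(log(-_y) + log(2)), (_y, g(z)))/2 = C1 - z


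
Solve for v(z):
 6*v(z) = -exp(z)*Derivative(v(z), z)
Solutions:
 v(z) = C1*exp(6*exp(-z))


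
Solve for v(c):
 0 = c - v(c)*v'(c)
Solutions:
 v(c) = -sqrt(C1 + c^2)
 v(c) = sqrt(C1 + c^2)


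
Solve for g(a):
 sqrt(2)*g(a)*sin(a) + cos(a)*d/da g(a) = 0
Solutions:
 g(a) = C1*cos(a)^(sqrt(2))


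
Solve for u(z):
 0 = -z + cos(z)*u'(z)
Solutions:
 u(z) = C1 + Integral(z/cos(z), z)


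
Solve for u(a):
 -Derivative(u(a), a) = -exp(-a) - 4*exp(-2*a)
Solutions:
 u(a) = C1 - exp(-a) - 2*exp(-2*a)


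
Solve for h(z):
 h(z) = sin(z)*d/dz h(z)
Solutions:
 h(z) = C1*sqrt(cos(z) - 1)/sqrt(cos(z) + 1)


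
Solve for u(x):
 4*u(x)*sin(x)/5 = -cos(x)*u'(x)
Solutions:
 u(x) = C1*cos(x)^(4/5)


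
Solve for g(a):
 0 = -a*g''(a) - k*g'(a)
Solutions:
 g(a) = C1 + a^(1 - re(k))*(C2*sin(log(a)*Abs(im(k))) + C3*cos(log(a)*im(k)))


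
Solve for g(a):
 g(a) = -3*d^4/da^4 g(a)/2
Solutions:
 g(a) = (C1*sin(6^(3/4)*a/6) + C2*cos(6^(3/4)*a/6))*exp(-6^(3/4)*a/6) + (C3*sin(6^(3/4)*a/6) + C4*cos(6^(3/4)*a/6))*exp(6^(3/4)*a/6)


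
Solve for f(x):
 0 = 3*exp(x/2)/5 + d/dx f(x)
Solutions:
 f(x) = C1 - 6*exp(x/2)/5


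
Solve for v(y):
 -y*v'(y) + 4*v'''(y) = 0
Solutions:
 v(y) = C1 + Integral(C2*airyai(2^(1/3)*y/2) + C3*airybi(2^(1/3)*y/2), y)


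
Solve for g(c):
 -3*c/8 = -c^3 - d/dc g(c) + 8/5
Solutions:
 g(c) = C1 - c^4/4 + 3*c^2/16 + 8*c/5


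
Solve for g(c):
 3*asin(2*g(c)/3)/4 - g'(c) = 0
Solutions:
 Integral(1/asin(2*_y/3), (_y, g(c))) = C1 + 3*c/4


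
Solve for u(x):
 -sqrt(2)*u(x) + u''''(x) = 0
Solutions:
 u(x) = C1*exp(-2^(1/8)*x) + C2*exp(2^(1/8)*x) + C3*sin(2^(1/8)*x) + C4*cos(2^(1/8)*x)


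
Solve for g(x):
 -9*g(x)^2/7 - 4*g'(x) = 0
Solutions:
 g(x) = 28/(C1 + 9*x)


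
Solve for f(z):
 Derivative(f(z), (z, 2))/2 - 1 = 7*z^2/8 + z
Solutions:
 f(z) = C1 + C2*z + 7*z^4/48 + z^3/3 + z^2


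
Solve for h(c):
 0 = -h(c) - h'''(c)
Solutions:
 h(c) = C3*exp(-c) + (C1*sin(sqrt(3)*c/2) + C2*cos(sqrt(3)*c/2))*exp(c/2)


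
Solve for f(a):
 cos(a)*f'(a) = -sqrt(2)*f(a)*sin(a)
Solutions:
 f(a) = C1*cos(a)^(sqrt(2))


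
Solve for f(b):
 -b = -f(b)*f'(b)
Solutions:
 f(b) = -sqrt(C1 + b^2)
 f(b) = sqrt(C1 + b^2)


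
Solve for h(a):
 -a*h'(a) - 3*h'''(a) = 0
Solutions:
 h(a) = C1 + Integral(C2*airyai(-3^(2/3)*a/3) + C3*airybi(-3^(2/3)*a/3), a)


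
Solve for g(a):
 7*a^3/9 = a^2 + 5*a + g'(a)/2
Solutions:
 g(a) = C1 + 7*a^4/18 - 2*a^3/3 - 5*a^2


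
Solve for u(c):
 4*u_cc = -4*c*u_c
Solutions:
 u(c) = C1 + C2*erf(sqrt(2)*c/2)


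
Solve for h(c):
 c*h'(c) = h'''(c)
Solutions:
 h(c) = C1 + Integral(C2*airyai(c) + C3*airybi(c), c)


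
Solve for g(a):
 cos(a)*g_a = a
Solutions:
 g(a) = C1 + Integral(a/cos(a), a)


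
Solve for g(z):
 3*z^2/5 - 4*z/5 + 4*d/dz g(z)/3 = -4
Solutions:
 g(z) = C1 - 3*z^3/20 + 3*z^2/10 - 3*z


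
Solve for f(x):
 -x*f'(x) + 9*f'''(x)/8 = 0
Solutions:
 f(x) = C1 + Integral(C2*airyai(2*3^(1/3)*x/3) + C3*airybi(2*3^(1/3)*x/3), x)


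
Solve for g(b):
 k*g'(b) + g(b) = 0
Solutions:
 g(b) = C1*exp(-b/k)


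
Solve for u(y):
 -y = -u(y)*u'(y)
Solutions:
 u(y) = -sqrt(C1 + y^2)
 u(y) = sqrt(C1 + y^2)


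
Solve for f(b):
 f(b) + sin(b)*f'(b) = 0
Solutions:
 f(b) = C1*sqrt(cos(b) + 1)/sqrt(cos(b) - 1)


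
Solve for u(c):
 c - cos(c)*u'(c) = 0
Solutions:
 u(c) = C1 + Integral(c/cos(c), c)


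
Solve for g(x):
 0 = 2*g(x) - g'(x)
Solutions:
 g(x) = C1*exp(2*x)


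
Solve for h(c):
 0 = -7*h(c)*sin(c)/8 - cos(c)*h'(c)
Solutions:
 h(c) = C1*cos(c)^(7/8)


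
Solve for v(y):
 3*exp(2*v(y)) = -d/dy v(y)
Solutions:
 v(y) = log(-sqrt(-1/(C1 - 3*y))) - log(2)/2
 v(y) = log(-1/(C1 - 3*y))/2 - log(2)/2


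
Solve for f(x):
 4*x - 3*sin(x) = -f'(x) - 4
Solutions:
 f(x) = C1 - 2*x^2 - 4*x - 3*cos(x)


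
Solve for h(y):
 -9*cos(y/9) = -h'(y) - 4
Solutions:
 h(y) = C1 - 4*y + 81*sin(y/9)


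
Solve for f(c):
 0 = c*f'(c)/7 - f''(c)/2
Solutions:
 f(c) = C1 + C2*erfi(sqrt(7)*c/7)


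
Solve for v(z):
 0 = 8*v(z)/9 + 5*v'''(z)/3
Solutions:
 v(z) = C3*exp(-2*15^(2/3)*z/15) + (C1*sin(3^(1/6)*5^(2/3)*z/5) + C2*cos(3^(1/6)*5^(2/3)*z/5))*exp(15^(2/3)*z/15)


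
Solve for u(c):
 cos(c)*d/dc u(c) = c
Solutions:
 u(c) = C1 + Integral(c/cos(c), c)


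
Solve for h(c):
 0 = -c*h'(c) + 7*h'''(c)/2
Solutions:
 h(c) = C1 + Integral(C2*airyai(2^(1/3)*7^(2/3)*c/7) + C3*airybi(2^(1/3)*7^(2/3)*c/7), c)


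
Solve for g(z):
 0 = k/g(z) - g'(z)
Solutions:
 g(z) = -sqrt(C1 + 2*k*z)
 g(z) = sqrt(C1 + 2*k*z)


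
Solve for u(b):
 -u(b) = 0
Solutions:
 u(b) = 0


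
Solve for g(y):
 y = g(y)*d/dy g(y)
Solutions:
 g(y) = -sqrt(C1 + y^2)
 g(y) = sqrt(C1 + y^2)


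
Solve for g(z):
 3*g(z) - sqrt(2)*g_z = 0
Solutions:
 g(z) = C1*exp(3*sqrt(2)*z/2)


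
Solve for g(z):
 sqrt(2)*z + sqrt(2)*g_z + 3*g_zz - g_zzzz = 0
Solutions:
 g(z) = C1 + C2*exp(-sqrt(2)*z) + C3*exp(z*(sqrt(2) + sqrt(6))/2) + C4*exp(z*(-sqrt(6) + sqrt(2))/2) - z^2/2 + 3*sqrt(2)*z/2


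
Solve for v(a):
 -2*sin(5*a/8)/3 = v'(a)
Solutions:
 v(a) = C1 + 16*cos(5*a/8)/15


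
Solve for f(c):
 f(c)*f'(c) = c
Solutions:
 f(c) = -sqrt(C1 + c^2)
 f(c) = sqrt(C1 + c^2)


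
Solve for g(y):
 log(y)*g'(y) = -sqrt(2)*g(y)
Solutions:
 g(y) = C1*exp(-sqrt(2)*li(y))


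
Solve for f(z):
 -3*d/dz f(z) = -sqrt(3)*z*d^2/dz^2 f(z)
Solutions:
 f(z) = C1 + C2*z^(1 + sqrt(3))


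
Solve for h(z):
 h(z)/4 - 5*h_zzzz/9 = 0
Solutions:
 h(z) = C1*exp(-5^(3/4)*sqrt(6)*z/10) + C2*exp(5^(3/4)*sqrt(6)*z/10) + C3*sin(5^(3/4)*sqrt(6)*z/10) + C4*cos(5^(3/4)*sqrt(6)*z/10)


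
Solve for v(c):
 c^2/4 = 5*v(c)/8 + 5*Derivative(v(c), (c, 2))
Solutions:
 v(c) = C1*sin(sqrt(2)*c/4) + C2*cos(sqrt(2)*c/4) + 2*c^2/5 - 32/5


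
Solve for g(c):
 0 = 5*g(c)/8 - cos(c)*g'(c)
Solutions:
 g(c) = C1*(sin(c) + 1)^(5/16)/(sin(c) - 1)^(5/16)


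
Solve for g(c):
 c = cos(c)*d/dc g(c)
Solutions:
 g(c) = C1 + Integral(c/cos(c), c)


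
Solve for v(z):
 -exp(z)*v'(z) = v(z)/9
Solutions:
 v(z) = C1*exp(exp(-z)/9)


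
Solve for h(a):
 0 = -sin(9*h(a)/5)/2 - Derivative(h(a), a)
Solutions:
 a/2 + 5*log(cos(9*h(a)/5) - 1)/18 - 5*log(cos(9*h(a)/5) + 1)/18 = C1


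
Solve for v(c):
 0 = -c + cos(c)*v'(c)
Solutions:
 v(c) = C1 + Integral(c/cos(c), c)


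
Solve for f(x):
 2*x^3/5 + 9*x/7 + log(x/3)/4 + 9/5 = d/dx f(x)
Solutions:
 f(x) = C1 + x^4/10 + 9*x^2/14 + x*log(x)/4 - x*log(3)/4 + 31*x/20


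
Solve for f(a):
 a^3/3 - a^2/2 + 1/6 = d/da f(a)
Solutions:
 f(a) = C1 + a^4/12 - a^3/6 + a/6


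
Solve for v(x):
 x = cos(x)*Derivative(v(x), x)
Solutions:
 v(x) = C1 + Integral(x/cos(x), x)


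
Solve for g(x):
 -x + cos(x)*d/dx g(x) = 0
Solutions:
 g(x) = C1 + Integral(x/cos(x), x)


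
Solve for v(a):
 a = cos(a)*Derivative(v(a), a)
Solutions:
 v(a) = C1 + Integral(a/cos(a), a)


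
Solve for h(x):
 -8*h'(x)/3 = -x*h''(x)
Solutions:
 h(x) = C1 + C2*x^(11/3)


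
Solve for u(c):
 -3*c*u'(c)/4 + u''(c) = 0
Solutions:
 u(c) = C1 + C2*erfi(sqrt(6)*c/4)


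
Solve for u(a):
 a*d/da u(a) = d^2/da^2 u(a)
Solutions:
 u(a) = C1 + C2*erfi(sqrt(2)*a/2)


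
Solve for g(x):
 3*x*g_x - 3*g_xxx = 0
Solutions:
 g(x) = C1 + Integral(C2*airyai(x) + C3*airybi(x), x)


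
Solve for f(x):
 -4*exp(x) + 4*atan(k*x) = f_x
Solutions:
 f(x) = C1 + 4*Piecewise((x*atan(k*x) - log(k^2*x^2 + 1)/(2*k), Ne(k, 0)), (0, True)) - 4*exp(x)


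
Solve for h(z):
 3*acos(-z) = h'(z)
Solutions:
 h(z) = C1 + 3*z*acos(-z) + 3*sqrt(1 - z^2)


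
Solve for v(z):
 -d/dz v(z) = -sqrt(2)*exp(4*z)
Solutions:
 v(z) = C1 + sqrt(2)*exp(4*z)/4


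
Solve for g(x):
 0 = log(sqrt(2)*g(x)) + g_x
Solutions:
 2*Integral(1/(2*log(_y) + log(2)), (_y, g(x))) = C1 - x


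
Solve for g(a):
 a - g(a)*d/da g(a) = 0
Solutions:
 g(a) = -sqrt(C1 + a^2)
 g(a) = sqrt(C1 + a^2)


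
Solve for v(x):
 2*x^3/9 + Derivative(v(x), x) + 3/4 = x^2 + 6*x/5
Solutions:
 v(x) = C1 - x^4/18 + x^3/3 + 3*x^2/5 - 3*x/4


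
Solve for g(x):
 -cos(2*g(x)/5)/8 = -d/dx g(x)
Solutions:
 -x/8 - 5*log(sin(2*g(x)/5) - 1)/4 + 5*log(sin(2*g(x)/5) + 1)/4 = C1


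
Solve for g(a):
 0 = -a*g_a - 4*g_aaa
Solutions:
 g(a) = C1 + Integral(C2*airyai(-2^(1/3)*a/2) + C3*airybi(-2^(1/3)*a/2), a)


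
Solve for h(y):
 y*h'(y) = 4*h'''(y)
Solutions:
 h(y) = C1 + Integral(C2*airyai(2^(1/3)*y/2) + C3*airybi(2^(1/3)*y/2), y)


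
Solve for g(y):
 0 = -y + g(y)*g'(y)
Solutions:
 g(y) = -sqrt(C1 + y^2)
 g(y) = sqrt(C1 + y^2)


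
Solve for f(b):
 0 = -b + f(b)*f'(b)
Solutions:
 f(b) = -sqrt(C1 + b^2)
 f(b) = sqrt(C1 + b^2)


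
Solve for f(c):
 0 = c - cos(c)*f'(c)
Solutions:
 f(c) = C1 + Integral(c/cos(c), c)


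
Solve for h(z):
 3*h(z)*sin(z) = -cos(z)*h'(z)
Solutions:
 h(z) = C1*cos(z)^3


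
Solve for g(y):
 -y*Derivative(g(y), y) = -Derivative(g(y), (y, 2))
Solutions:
 g(y) = C1 + C2*erfi(sqrt(2)*y/2)


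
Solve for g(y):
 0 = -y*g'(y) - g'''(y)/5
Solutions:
 g(y) = C1 + Integral(C2*airyai(-5^(1/3)*y) + C3*airybi(-5^(1/3)*y), y)


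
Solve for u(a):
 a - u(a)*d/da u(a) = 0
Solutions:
 u(a) = -sqrt(C1 + a^2)
 u(a) = sqrt(C1 + a^2)


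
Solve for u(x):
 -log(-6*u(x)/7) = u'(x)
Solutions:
 Integral(1/(log(-_y) - log(7) + log(6)), (_y, u(x))) = C1 - x


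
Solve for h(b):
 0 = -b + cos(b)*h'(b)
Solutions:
 h(b) = C1 + Integral(b/cos(b), b)


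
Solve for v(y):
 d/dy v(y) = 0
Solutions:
 v(y) = C1


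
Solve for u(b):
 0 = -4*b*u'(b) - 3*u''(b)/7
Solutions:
 u(b) = C1 + C2*erf(sqrt(42)*b/3)


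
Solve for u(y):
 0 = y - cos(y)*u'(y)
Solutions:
 u(y) = C1 + Integral(y/cos(y), y)


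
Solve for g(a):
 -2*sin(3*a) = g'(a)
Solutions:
 g(a) = C1 + 2*cos(3*a)/3


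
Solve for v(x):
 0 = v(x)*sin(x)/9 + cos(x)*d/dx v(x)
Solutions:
 v(x) = C1*cos(x)^(1/9)


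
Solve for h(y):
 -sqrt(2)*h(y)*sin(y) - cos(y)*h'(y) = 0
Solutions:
 h(y) = C1*cos(y)^(sqrt(2))


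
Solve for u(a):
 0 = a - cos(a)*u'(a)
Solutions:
 u(a) = C1 + Integral(a/cos(a), a)


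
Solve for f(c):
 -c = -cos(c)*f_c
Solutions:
 f(c) = C1 + Integral(c/cos(c), c)


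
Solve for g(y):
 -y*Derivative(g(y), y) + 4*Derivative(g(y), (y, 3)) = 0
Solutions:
 g(y) = C1 + Integral(C2*airyai(2^(1/3)*y/2) + C3*airybi(2^(1/3)*y/2), y)


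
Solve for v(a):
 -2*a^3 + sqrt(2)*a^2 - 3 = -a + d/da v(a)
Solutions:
 v(a) = C1 - a^4/2 + sqrt(2)*a^3/3 + a^2/2 - 3*a


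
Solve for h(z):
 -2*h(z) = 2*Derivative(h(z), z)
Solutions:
 h(z) = C1*exp(-z)


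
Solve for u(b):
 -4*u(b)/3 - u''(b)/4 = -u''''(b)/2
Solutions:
 u(b) = C1*exp(-sqrt(3)*b*sqrt(3 + sqrt(393))/6) + C2*exp(sqrt(3)*b*sqrt(3 + sqrt(393))/6) + C3*sin(sqrt(3)*b*sqrt(-3 + sqrt(393))/6) + C4*cos(sqrt(3)*b*sqrt(-3 + sqrt(393))/6)


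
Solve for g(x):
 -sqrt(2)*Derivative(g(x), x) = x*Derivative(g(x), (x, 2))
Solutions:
 g(x) = C1 + C2*x^(1 - sqrt(2))


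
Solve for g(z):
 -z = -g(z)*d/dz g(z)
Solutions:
 g(z) = -sqrt(C1 + z^2)
 g(z) = sqrt(C1 + z^2)


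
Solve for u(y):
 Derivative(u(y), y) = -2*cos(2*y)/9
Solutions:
 u(y) = C1 - sin(2*y)/9


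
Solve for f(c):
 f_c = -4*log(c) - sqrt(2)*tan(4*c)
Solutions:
 f(c) = C1 - 4*c*log(c) + 4*c + sqrt(2)*log(cos(4*c))/4


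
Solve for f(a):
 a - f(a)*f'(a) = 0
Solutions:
 f(a) = -sqrt(C1 + a^2)
 f(a) = sqrt(C1 + a^2)


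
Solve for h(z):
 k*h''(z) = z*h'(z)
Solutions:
 h(z) = C1 + C2*erf(sqrt(2)*z*sqrt(-1/k)/2)/sqrt(-1/k)


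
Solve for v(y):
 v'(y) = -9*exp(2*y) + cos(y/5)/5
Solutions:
 v(y) = C1 - 9*exp(2*y)/2 + sin(y/5)


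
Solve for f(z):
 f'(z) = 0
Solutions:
 f(z) = C1


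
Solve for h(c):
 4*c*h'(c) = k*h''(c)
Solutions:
 h(c) = C1 + C2*erf(sqrt(2)*c*sqrt(-1/k))/sqrt(-1/k)


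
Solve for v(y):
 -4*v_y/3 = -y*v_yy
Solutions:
 v(y) = C1 + C2*y^(7/3)


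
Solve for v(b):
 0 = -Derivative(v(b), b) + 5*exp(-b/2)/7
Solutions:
 v(b) = C1 - 10*exp(-b/2)/7


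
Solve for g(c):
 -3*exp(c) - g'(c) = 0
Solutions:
 g(c) = C1 - 3*exp(c)


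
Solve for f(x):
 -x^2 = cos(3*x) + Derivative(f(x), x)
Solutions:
 f(x) = C1 - x^3/3 - sin(3*x)/3


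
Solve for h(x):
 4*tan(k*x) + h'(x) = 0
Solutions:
 h(x) = C1 - 4*Piecewise((-log(cos(k*x))/k, Ne(k, 0)), (0, True))


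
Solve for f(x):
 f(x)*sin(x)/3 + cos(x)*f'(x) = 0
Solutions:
 f(x) = C1*cos(x)^(1/3)


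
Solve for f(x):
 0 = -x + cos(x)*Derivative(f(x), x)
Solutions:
 f(x) = C1 + Integral(x/cos(x), x)


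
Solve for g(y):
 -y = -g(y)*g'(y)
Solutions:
 g(y) = -sqrt(C1 + y^2)
 g(y) = sqrt(C1 + y^2)


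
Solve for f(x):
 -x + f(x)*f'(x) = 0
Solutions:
 f(x) = -sqrt(C1 + x^2)
 f(x) = sqrt(C1 + x^2)


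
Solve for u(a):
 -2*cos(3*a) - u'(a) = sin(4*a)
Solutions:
 u(a) = C1 - 2*sin(3*a)/3 + cos(4*a)/4


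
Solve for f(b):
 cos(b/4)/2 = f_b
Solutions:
 f(b) = C1 + 2*sin(b/4)


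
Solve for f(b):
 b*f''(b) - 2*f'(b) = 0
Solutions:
 f(b) = C1 + C2*b^3


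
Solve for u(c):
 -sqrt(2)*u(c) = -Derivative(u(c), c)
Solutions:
 u(c) = C1*exp(sqrt(2)*c)


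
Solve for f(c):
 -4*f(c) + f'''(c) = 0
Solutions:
 f(c) = C3*exp(2^(2/3)*c) + (C1*sin(2^(2/3)*sqrt(3)*c/2) + C2*cos(2^(2/3)*sqrt(3)*c/2))*exp(-2^(2/3)*c/2)


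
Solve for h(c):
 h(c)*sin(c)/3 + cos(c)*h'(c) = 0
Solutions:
 h(c) = C1*cos(c)^(1/3)
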